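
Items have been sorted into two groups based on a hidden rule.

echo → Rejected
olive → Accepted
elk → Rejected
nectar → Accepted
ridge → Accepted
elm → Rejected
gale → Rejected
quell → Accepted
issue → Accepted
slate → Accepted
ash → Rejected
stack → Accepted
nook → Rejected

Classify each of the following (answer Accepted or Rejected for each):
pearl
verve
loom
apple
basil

Accepted, Accepted, Rejected, Accepted, Accepted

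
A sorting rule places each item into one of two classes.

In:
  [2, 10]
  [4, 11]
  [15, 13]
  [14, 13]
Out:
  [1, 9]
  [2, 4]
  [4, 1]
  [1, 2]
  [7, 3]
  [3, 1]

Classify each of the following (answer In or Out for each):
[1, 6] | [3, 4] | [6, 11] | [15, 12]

Out, Out, In, In

The common property of the 'In' items is: sum ≥ 12. No 'Out' item has it.
[1, 6]: 1+6 = 7 — does not fit, so Out.
[3, 4]: 3+4 = 7 — does not fit, so Out.
[6, 11]: 6+11 = 17 — checks out, so In.
[15, 12]: 15+12 = 27 — checks out, so In.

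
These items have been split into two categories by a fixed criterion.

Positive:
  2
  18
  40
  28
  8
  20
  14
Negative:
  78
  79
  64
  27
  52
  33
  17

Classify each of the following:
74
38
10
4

The rule appears to be: even AND at most 40.
74: 74 is even, 74 > 40, does not satisfy this → Negative. 38: 38 is even, 38 ≤ 40, meets the rule → Positive. 10: 10 is even, 10 ≤ 40, meets the rule → Positive. 4: 4 is even, 4 ≤ 40, meets the rule → Positive.

Negative, Positive, Positive, Positive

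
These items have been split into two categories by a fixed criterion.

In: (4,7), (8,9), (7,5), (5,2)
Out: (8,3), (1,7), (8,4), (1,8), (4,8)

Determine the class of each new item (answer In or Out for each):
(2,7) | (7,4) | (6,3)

Every 'In' example satisfies: |first − second| ≤ 3. None of the 'Out' examples do.
Out: (2,7), since |2−7| = 5.
In: (7,4), since |7−4| = 3.
In: (6,3), since |6−3| = 3.

Out, In, In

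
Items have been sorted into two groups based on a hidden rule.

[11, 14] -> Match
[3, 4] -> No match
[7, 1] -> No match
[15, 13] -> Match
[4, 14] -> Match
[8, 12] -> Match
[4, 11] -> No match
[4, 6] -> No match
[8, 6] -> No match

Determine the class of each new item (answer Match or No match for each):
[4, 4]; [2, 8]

The rule appears to be: sum ≥ 18.
No match: [4, 4], since 4+4 = 8. No match: [2, 8], since 2+8 = 10.

No match, No match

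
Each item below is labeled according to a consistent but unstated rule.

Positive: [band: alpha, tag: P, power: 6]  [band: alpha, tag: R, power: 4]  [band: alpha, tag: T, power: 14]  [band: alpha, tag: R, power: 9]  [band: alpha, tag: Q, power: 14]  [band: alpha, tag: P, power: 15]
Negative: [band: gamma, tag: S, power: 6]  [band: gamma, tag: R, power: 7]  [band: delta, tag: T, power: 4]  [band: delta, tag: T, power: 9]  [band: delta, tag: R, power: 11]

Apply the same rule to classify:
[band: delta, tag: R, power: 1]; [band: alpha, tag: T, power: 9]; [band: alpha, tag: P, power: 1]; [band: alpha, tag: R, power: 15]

Negative, Positive, Positive, Positive

Looking at the examples, the only property every 'Positive' case has and every 'Negative' case lacks is: band is alpha.
[band: delta, tag: R, power: 1]: Negative (band is delta).
[band: alpha, tag: T, power: 9]: Positive (band is alpha).
[band: alpha, tag: P, power: 1]: Positive (band is alpha).
[band: alpha, tag: R, power: 15]: Positive (band is alpha).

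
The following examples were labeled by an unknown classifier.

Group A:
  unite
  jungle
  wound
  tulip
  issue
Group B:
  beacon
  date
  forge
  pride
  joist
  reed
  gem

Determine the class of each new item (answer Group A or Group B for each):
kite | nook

Group B, Group B

All 'Group A' examples share one property — contains 'u' — and every 'Group B' example lacks it.
Group B: kite, since no 'u'.
Group B: nook, since no 'u'.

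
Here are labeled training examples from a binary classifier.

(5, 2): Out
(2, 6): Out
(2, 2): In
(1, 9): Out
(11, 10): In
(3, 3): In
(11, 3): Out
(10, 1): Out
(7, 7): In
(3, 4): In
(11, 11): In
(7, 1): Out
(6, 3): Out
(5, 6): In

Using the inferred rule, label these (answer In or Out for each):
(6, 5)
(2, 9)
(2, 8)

In, Out, Out

The distinguishing property — |first − second| ≤ 1 — holds for all the 'In' cases and none of the 'Out' cases.
(6, 5) — |6−5| = 1, hence In. (2, 9) — |2−9| = 7, hence Out. (2, 8) — |2−8| = 6, hence Out.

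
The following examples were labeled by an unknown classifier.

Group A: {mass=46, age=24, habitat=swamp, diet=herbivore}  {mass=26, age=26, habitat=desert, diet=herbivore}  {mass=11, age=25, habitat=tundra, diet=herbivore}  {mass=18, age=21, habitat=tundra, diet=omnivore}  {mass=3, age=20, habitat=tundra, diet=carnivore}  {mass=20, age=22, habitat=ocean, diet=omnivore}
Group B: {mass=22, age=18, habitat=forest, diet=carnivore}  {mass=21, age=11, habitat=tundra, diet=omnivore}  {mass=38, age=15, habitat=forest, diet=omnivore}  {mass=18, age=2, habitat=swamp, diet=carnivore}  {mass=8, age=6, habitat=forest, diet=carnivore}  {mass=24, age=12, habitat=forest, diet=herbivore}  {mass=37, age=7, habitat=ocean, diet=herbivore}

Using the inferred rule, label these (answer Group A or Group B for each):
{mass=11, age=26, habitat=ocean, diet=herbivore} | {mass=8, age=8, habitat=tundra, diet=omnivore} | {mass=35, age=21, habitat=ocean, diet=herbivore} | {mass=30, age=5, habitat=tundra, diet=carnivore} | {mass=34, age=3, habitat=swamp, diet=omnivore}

Group A, Group B, Group A, Group B, Group B

The simplest hypothesis consistent with all the labels is: age ≥ 20.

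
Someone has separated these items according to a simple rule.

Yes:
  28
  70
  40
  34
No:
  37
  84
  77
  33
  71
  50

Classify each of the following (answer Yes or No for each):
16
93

Rule: ≡ 4 (mod 6). This holds for each 'Yes' example and fails for each 'No' one.

Yes, No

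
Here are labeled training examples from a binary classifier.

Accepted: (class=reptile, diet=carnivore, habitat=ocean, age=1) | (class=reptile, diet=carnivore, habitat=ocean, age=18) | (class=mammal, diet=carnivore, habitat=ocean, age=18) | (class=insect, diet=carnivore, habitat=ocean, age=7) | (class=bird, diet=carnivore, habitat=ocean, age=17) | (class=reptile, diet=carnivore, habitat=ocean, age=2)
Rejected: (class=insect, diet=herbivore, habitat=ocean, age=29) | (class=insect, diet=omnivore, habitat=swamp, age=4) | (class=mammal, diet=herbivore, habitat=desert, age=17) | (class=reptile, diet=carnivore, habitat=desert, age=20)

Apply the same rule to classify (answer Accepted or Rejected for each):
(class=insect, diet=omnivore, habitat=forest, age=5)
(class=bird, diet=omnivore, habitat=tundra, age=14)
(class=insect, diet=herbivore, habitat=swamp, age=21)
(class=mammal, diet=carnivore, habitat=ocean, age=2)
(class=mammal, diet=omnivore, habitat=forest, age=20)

Rejected, Rejected, Rejected, Accepted, Rejected

The distinguishing property — habitat is ocean AND diet is carnivore — holds for all the 'Accepted' cases and none of the 'Rejected' cases.
(class=insect, diet=omnivore, habitat=forest, age=5): habitat is forest, diet is omnivore — doesn't qualify, so Rejected. (class=bird, diet=omnivore, habitat=tundra, age=14): habitat is tundra, diet is omnivore — doesn't qualify, so Rejected. (class=insect, diet=herbivore, habitat=swamp, age=21): habitat is swamp, diet is herbivore — doesn't qualify, so Rejected. (class=mammal, diet=carnivore, habitat=ocean, age=2): habitat is ocean, diet is carnivore — fits, so Accepted. (class=mammal, diet=omnivore, habitat=forest, age=20): habitat is forest, diet is omnivore — doesn't qualify, so Rejected.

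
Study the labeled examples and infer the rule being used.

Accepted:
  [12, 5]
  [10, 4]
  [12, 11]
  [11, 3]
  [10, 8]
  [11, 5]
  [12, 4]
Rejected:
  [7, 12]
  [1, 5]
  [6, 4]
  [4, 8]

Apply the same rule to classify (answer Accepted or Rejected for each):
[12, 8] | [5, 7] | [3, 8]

The classifier is using: first ≥ 8.

Accepted, Rejected, Rejected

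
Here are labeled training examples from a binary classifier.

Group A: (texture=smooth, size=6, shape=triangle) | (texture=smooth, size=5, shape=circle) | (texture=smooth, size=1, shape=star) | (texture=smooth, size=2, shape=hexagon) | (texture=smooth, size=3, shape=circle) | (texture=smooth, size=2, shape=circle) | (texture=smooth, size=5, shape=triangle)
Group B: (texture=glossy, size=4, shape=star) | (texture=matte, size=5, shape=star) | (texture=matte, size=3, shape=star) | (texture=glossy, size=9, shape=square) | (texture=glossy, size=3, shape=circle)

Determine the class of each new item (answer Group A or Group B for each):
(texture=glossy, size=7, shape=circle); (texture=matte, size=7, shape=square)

Group B, Group B

The simplest hypothesis consistent with all the labels is: texture is smooth.
(texture=glossy, size=7, shape=circle): texture is glossy — doesn't match, so Group B.
(texture=matte, size=7, shape=square): texture is matte — doesn't match, so Group B.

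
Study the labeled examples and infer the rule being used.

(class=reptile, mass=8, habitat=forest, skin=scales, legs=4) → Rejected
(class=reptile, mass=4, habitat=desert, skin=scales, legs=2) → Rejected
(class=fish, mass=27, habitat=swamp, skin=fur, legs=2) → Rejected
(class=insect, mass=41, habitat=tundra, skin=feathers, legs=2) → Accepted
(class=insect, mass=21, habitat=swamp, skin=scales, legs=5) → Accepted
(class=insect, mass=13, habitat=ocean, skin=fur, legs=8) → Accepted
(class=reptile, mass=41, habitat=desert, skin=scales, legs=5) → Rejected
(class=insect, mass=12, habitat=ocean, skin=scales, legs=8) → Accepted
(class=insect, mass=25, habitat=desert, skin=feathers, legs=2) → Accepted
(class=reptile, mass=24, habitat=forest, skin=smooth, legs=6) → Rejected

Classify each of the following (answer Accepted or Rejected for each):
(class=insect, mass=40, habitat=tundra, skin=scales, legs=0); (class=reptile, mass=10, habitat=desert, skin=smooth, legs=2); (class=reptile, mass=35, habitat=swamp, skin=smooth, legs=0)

All 'Accepted' examples share one property — class is insect — and every 'Rejected' example lacks it.
(class=insect, mass=40, habitat=tundra, skin=scales, legs=0): Accepted (class is insect).
(class=reptile, mass=10, habitat=desert, skin=smooth, legs=2): Rejected (class is reptile).
(class=reptile, mass=35, habitat=swamp, skin=smooth, legs=0): Rejected (class is reptile).

Accepted, Rejected, Rejected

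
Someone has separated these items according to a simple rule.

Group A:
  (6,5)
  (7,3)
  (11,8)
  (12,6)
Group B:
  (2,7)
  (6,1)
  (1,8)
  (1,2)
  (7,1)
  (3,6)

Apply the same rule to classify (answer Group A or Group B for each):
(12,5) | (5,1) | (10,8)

Group A, Group B, Group A

The rule appears to be: sum ≥ 10.
(12,5): 12+5 = 17 — passes, so Group A. (5,1): 5+1 = 6 — does not fit, so Group B. (10,8): 10+8 = 18 — passes, so Group A.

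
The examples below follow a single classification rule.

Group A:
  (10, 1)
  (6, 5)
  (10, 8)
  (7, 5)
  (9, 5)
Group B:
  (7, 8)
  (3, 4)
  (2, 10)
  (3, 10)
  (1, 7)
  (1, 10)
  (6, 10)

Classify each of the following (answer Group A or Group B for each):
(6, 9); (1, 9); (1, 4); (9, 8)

Group B, Group B, Group B, Group A

The pattern is that an item is 'Group A' exactly when: first > second.
(6, 9): Group B (6 < 9). (1, 9): Group B (1 < 9). (1, 4): Group B (1 < 4). (9, 8): Group A (9 > 8).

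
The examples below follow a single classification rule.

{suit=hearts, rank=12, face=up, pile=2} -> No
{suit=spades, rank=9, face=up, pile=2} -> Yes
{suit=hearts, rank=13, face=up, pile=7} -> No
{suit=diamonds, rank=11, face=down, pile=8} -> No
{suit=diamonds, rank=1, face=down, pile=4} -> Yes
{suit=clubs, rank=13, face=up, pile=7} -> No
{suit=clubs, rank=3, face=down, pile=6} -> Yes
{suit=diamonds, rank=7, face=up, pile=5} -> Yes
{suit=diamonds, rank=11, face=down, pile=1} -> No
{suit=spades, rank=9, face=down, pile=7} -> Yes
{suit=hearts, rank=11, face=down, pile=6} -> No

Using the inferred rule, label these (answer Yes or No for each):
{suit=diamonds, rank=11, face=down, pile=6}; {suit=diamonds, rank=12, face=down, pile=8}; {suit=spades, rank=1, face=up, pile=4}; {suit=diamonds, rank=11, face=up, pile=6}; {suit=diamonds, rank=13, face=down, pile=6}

The rule appears to be: rank ≤ 9.
{suit=diamonds, rank=11, face=down, pile=6}: rank = 11, does not pass → No. {suit=diamonds, rank=12, face=down, pile=8}: rank = 12, does not pass → No. {suit=spades, rank=1, face=up, pile=4}: rank = 1, checks out → Yes. {suit=diamonds, rank=11, face=up, pile=6}: rank = 11, does not pass → No. {suit=diamonds, rank=13, face=down, pile=6}: rank = 13, does not pass → No.

No, No, Yes, No, No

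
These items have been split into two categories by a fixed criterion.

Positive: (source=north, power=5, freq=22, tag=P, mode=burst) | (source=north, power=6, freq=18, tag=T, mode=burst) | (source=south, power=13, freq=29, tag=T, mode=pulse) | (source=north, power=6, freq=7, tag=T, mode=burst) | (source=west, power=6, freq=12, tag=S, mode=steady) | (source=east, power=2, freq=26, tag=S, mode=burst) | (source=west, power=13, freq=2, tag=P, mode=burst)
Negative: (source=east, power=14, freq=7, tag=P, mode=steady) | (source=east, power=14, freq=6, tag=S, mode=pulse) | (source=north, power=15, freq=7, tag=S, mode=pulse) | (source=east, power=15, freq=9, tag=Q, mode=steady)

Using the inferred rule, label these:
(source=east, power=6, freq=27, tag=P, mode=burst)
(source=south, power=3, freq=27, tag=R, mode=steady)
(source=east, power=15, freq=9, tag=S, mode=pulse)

The classifier is using: power ≤ 13.

Positive, Positive, Negative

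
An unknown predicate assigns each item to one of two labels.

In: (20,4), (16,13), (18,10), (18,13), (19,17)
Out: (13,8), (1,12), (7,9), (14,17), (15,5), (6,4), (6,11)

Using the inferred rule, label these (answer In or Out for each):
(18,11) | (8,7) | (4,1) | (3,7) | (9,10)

In, Out, Out, Out, Out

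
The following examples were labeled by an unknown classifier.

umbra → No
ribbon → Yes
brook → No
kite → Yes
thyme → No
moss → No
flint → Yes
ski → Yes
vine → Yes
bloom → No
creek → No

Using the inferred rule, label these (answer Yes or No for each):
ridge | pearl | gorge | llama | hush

Checking candidate rules against both groups, what survives is: contains 'i'.
ridge → has 'i' → Yes. pearl → no 'i' → No. gorge → no 'i' → No. llama → no 'i' → No. hush → no 'i' → No.

Yes, No, No, No, No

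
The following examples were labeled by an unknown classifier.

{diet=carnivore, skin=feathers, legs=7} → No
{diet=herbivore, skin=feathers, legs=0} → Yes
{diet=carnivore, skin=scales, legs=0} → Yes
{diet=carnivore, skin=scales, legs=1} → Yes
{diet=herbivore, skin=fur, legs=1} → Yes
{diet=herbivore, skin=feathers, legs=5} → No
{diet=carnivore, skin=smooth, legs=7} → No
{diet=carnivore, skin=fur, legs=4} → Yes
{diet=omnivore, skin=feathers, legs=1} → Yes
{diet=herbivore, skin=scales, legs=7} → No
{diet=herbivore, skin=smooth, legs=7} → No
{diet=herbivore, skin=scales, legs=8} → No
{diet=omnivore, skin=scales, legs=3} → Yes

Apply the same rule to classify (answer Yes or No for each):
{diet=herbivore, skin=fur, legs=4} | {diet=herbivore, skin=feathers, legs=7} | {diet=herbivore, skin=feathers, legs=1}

Yes, No, Yes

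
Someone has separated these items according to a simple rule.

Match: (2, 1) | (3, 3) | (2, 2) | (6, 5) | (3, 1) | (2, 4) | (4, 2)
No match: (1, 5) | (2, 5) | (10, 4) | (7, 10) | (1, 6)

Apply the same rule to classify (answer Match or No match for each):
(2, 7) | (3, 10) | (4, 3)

No match, No match, Match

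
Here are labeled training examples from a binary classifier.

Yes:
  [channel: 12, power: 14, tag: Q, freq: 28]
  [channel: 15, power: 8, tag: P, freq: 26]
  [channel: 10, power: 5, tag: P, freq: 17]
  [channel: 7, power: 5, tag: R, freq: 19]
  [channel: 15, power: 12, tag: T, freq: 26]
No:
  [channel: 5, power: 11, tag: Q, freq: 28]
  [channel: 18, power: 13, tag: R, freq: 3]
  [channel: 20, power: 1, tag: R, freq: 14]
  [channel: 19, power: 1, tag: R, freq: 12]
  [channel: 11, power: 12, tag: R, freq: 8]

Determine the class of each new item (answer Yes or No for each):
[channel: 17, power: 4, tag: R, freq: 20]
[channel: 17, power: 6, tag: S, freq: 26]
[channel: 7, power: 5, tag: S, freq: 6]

A rule that fits every label: freq ≥ 17 AND channel ≥ 7 — true of each 'Yes' example, false of each 'No' one.
[channel: 17, power: 4, tag: R, freq: 20] → freq = 20, channel = 17 → Yes. [channel: 17, power: 6, tag: S, freq: 26] → freq = 26, channel = 17 → Yes. [channel: 7, power: 5, tag: S, freq: 6] → freq = 6, channel = 7 → No.

Yes, Yes, No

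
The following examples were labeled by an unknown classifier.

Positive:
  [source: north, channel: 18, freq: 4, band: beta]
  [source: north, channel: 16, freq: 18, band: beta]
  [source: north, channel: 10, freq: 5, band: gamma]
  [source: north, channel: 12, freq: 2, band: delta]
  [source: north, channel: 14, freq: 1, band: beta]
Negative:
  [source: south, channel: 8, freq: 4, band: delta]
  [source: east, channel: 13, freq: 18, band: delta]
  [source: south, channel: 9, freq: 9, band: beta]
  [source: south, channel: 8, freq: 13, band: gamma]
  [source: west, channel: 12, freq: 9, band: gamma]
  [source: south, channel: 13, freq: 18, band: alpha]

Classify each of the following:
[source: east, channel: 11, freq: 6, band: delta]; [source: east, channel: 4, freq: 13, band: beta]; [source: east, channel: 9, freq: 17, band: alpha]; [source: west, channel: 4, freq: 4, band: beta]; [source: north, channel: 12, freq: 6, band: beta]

Rule: source is north. This holds for each 'Positive' example and fails for each 'Negative' one.

Negative, Negative, Negative, Negative, Positive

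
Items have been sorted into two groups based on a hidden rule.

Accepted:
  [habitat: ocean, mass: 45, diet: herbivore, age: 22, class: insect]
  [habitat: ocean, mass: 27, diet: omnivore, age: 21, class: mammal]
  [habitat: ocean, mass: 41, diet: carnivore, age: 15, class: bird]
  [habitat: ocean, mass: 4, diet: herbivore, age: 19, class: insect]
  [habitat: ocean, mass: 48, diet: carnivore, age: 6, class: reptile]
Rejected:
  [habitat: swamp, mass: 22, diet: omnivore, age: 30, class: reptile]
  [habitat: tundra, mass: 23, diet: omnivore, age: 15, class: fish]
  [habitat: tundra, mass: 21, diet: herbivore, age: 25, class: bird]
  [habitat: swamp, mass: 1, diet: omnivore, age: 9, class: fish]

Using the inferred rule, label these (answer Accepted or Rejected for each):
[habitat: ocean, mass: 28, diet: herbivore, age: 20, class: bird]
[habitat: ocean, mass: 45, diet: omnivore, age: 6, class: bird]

Accepted, Accepted

A rule that fits every label: habitat is ocean — true of each 'Accepted' example, false of each 'Rejected' one.
[habitat: ocean, mass: 28, diet: herbivore, age: 20, class: bird]: habitat is ocean — checks out, so Accepted. [habitat: ocean, mass: 45, diet: omnivore, age: 6, class: bird]: habitat is ocean — checks out, so Accepted.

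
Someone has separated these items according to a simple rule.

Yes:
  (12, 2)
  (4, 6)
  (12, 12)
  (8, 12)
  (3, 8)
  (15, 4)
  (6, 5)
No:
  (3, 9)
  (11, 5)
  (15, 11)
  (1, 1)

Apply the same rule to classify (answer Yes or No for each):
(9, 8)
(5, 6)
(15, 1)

The common property of the 'Yes' items is: product is even. No 'No' item has it.
(9, 8): 9·8 = 72, has this property → Yes. (5, 6): 5·6 = 30, has this property → Yes. (15, 1): 15·1 = 15, doesn't match → No.

Yes, Yes, No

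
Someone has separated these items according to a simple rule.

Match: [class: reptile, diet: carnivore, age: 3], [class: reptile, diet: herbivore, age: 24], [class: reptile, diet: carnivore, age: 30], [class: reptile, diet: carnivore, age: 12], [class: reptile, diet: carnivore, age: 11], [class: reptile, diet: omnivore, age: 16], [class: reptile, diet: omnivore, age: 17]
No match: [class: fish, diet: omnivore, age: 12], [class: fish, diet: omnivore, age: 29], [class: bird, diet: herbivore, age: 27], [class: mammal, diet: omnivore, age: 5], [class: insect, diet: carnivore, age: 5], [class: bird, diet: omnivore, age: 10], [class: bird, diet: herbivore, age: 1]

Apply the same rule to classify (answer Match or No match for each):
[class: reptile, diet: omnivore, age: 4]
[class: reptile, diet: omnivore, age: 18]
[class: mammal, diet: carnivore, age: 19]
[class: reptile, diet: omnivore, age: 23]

Match, Match, No match, Match

The rule appears to be: class is reptile.
[class: reptile, diet: omnivore, age: 4] → class is reptile → Match. [class: reptile, diet: omnivore, age: 18] → class is reptile → Match. [class: mammal, diet: carnivore, age: 19] → class is mammal → No match. [class: reptile, diet: omnivore, age: 23] → class is reptile → Match.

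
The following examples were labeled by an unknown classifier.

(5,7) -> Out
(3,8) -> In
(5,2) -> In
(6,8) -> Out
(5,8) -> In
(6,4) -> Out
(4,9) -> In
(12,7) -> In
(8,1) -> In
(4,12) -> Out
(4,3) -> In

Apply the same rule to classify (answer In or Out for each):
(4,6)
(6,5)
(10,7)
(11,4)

Out, In, In, In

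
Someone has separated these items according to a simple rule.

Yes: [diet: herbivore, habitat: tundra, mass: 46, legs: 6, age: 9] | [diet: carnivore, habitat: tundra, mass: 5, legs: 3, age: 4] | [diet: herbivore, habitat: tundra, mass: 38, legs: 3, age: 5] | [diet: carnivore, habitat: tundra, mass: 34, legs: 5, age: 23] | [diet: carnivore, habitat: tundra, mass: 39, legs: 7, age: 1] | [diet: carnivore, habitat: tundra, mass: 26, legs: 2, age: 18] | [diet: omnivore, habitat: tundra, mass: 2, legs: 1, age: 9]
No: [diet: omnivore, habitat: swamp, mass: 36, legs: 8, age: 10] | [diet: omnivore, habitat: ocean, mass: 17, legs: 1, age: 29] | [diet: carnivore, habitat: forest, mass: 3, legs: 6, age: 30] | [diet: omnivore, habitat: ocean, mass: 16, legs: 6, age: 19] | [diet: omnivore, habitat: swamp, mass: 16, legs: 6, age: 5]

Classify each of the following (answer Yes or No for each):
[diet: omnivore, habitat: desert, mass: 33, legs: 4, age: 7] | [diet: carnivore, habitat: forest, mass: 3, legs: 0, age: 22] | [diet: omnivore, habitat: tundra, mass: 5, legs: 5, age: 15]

The common property of the 'Yes' items is: habitat is tundra. No 'No' item has it.

No, No, Yes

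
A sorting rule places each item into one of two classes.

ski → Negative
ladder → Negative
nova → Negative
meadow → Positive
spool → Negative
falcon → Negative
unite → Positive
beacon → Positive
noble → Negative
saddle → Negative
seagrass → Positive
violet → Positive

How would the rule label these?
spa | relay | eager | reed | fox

The pattern is that an item is 'Positive' exactly when: has ≥ 3 vowels.
Negative: spa, since 1 vowel. Negative: relay, since 2 vowels. Positive: eager, since 3 vowels. Negative: reed, since 2 vowels. Negative: fox, since 1 vowel.

Negative, Negative, Positive, Negative, Negative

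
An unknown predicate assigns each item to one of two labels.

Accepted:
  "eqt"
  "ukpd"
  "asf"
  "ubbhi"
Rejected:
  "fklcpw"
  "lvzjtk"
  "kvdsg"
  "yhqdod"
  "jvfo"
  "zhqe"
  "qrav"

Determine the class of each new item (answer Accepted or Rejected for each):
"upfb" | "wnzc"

Accepted, Rejected

The common property of the 'Accepted' items is: starts with a vowel. No 'Rejected' item has it.
"upfb": starts with 'u', passes → Accepted. "wnzc": starts with 'w', fails this test → Rejected.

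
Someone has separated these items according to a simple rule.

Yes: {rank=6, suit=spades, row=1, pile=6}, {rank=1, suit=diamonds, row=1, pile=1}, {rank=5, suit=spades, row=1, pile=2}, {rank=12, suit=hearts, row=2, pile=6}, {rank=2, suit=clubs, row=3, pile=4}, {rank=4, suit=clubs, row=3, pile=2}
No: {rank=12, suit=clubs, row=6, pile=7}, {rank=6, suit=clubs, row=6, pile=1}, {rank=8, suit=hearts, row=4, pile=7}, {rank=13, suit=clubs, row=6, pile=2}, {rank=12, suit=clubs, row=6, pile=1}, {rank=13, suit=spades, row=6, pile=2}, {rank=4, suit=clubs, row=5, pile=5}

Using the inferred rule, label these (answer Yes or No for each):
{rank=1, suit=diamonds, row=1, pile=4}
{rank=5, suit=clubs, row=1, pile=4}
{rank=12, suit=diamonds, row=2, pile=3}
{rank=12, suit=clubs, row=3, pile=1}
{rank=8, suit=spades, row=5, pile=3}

The distinguishing property — row ≤ 3 — holds for all the 'Yes' cases and none of the 'No' cases.
{rank=1, suit=diamonds, row=1, pile=4}: row = 1, qualifies → Yes.
{rank=5, suit=clubs, row=1, pile=4}: row = 1, qualifies → Yes.
{rank=12, suit=diamonds, row=2, pile=3}: row = 2, qualifies → Yes.
{rank=12, suit=clubs, row=3, pile=1}: row = 3, qualifies → Yes.
{rank=8, suit=spades, row=5, pile=3}: row = 5, does not satisfy this → No.

Yes, Yes, Yes, Yes, No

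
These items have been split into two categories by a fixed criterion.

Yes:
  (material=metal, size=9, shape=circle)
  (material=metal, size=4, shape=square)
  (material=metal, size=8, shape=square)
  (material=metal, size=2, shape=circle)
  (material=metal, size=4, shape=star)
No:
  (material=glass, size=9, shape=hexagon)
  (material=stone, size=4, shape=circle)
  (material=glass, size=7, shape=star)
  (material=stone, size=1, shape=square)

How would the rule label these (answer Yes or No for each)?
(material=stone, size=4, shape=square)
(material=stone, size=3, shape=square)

Checking candidate rules against both groups, what survives is: material is metal.
(material=stone, size=4, shape=square) — material is stone, hence No.
(material=stone, size=3, shape=square) — material is stone, hence No.

No, No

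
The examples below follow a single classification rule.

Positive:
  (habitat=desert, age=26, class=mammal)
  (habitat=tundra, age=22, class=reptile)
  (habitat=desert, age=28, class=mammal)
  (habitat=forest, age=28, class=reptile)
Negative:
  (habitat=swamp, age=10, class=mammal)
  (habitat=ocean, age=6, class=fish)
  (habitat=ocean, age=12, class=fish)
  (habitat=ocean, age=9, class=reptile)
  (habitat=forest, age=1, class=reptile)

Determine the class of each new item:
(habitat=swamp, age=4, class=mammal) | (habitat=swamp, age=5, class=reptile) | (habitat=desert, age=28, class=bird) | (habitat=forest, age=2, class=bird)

Negative, Negative, Positive, Negative

The rule appears to be: age ≥ 22.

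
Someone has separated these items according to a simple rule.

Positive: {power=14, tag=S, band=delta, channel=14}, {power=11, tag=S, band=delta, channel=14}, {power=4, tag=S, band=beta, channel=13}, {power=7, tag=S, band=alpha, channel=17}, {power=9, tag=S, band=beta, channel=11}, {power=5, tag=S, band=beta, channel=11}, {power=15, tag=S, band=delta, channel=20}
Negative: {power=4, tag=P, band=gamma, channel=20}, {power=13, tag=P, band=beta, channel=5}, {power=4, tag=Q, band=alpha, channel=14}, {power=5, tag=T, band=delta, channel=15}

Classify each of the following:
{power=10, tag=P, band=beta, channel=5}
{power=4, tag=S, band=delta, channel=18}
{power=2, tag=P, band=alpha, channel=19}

Negative, Positive, Negative

'Positive' ⟺ tag is S.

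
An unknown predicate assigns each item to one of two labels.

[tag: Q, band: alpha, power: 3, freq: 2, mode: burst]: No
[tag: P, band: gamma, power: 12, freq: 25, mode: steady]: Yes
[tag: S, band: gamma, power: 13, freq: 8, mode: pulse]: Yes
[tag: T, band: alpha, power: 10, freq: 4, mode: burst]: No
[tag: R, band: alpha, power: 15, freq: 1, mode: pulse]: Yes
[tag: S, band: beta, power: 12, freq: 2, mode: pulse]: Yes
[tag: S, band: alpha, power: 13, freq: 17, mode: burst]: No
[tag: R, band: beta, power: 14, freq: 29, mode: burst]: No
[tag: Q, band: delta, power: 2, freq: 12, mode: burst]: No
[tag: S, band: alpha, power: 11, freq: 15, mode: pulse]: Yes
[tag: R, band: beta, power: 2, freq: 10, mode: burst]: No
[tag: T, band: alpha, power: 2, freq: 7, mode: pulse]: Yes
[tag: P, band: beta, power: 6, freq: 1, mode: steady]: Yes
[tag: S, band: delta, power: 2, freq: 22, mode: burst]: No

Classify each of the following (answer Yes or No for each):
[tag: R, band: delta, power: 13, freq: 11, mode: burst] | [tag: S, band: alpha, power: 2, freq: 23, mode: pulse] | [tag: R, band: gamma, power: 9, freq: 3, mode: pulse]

No, Yes, Yes

All 'Yes' examples share one property — mode is not burst — and every 'No' example lacks it.
[tag: R, band: delta, power: 13, freq: 11, mode: burst] — mode is burst, hence No. [tag: S, band: alpha, power: 2, freq: 23, mode: pulse] — mode is pulse, hence Yes. [tag: R, band: gamma, power: 9, freq: 3, mode: pulse] — mode is pulse, hence Yes.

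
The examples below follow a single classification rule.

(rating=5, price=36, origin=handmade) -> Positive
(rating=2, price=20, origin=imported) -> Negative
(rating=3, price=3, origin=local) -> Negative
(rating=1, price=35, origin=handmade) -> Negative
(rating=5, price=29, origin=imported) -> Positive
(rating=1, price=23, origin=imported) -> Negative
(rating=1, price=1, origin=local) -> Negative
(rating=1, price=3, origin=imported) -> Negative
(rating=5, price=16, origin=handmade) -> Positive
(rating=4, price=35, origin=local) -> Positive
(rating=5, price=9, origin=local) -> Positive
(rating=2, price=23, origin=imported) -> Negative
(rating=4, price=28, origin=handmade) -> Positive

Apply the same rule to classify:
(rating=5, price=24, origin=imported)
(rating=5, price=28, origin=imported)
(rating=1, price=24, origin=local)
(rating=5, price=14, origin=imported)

The classifier is using: rating ≥ 4.
(rating=5, price=24, origin=imported): Positive (rating = 5).
(rating=5, price=28, origin=imported): Positive (rating = 5).
(rating=1, price=24, origin=local): Negative (rating = 1).
(rating=5, price=14, origin=imported): Positive (rating = 5).

Positive, Positive, Negative, Positive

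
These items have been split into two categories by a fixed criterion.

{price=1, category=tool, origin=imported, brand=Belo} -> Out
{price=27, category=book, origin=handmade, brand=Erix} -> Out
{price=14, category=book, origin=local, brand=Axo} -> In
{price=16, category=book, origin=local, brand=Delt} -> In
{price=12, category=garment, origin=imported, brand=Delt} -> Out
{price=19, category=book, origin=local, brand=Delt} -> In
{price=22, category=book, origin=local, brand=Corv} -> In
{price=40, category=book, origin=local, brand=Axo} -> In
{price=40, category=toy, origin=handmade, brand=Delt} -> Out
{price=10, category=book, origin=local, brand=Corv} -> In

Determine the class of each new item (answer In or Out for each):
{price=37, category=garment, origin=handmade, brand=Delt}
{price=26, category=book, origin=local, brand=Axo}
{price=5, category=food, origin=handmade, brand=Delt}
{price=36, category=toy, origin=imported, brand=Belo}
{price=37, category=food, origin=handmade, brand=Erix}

Comparing the two groups points to one rule — origin is local.

Out, In, Out, Out, Out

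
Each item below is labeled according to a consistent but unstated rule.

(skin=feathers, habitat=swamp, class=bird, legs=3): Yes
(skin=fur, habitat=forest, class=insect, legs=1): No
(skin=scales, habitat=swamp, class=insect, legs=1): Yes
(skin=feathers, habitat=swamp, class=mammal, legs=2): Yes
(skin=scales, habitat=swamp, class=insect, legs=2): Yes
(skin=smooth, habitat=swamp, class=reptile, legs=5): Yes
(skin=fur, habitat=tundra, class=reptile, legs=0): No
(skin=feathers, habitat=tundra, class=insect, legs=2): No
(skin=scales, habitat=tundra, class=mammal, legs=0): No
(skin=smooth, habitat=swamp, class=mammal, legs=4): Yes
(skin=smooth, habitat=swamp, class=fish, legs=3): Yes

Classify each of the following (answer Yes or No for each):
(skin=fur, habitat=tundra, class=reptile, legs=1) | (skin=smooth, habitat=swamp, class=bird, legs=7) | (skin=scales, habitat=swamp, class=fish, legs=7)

No, Yes, Yes

The classifier is using: habitat is swamp.
(skin=fur, habitat=tundra, class=reptile, legs=1) — habitat is tundra, hence No.
(skin=smooth, habitat=swamp, class=bird, legs=7) — habitat is swamp, hence Yes.
(skin=scales, habitat=swamp, class=fish, legs=7) — habitat is swamp, hence Yes.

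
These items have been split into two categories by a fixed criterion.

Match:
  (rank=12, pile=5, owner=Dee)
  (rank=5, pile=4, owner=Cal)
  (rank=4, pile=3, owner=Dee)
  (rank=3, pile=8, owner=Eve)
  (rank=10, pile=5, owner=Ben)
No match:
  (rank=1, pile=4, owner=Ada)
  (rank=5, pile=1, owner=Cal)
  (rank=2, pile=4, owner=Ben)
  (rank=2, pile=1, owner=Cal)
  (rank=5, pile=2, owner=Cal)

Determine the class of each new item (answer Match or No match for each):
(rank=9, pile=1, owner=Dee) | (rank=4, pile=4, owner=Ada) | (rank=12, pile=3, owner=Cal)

Rule: pile ≥ 3 AND rank ≥ 3. This holds for each 'Match' example and fails for each 'No match' one.
(rank=9, pile=1, owner=Dee) → pile = 1, rank = 9 → No match.
(rank=4, pile=4, owner=Ada) → pile = 4, rank = 4 → Match.
(rank=12, pile=3, owner=Cal) → pile = 3, rank = 12 → Match.

No match, Match, Match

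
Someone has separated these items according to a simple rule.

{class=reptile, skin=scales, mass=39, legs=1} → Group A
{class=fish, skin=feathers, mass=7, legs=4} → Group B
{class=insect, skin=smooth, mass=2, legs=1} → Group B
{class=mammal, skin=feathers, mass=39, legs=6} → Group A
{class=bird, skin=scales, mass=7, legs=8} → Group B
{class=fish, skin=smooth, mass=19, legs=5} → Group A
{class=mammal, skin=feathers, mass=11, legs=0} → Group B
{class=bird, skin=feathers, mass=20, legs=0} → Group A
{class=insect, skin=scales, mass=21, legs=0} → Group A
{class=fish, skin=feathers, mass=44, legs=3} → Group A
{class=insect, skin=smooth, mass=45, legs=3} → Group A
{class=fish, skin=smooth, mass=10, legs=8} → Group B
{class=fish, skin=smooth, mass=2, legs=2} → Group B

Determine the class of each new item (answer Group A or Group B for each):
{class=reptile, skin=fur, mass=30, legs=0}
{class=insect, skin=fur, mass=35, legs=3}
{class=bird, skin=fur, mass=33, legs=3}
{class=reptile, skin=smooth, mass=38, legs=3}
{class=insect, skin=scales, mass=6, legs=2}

'Group A' ⟺ mass ≥ 19.
{class=reptile, skin=fur, mass=30, legs=0}: mass = 30, has this property → Group A.
{class=insect, skin=fur, mass=35, legs=3}: mass = 35, has this property → Group A.
{class=bird, skin=fur, mass=33, legs=3}: mass = 33, has this property → Group A.
{class=reptile, skin=smooth, mass=38, legs=3}: mass = 38, has this property → Group A.
{class=insect, skin=scales, mass=6, legs=2}: mass = 6, fails this test → Group B.

Group A, Group A, Group A, Group A, Group B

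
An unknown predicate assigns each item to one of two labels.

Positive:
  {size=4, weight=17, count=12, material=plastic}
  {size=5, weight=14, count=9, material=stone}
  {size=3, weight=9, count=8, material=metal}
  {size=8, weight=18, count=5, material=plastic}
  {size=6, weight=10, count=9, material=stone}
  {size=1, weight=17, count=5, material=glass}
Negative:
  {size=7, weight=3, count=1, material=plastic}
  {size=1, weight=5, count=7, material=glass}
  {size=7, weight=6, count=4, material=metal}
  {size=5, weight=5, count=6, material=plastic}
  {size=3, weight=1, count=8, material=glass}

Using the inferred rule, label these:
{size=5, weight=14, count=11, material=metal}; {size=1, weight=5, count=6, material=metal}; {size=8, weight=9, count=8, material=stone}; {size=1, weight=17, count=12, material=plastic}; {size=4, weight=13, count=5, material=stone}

Positive, Negative, Positive, Positive, Positive

The distinguishing property — weight ≥ 9 — holds for all the 'Positive' cases and none of the 'Negative' cases.
{size=5, weight=14, count=11, material=metal} — weight = 14, hence Positive. {size=1, weight=5, count=6, material=metal} — weight = 5, hence Negative. {size=8, weight=9, count=8, material=stone} — weight = 9, hence Positive. {size=1, weight=17, count=12, material=plastic} — weight = 17, hence Positive. {size=4, weight=13, count=5, material=stone} — weight = 13, hence Positive.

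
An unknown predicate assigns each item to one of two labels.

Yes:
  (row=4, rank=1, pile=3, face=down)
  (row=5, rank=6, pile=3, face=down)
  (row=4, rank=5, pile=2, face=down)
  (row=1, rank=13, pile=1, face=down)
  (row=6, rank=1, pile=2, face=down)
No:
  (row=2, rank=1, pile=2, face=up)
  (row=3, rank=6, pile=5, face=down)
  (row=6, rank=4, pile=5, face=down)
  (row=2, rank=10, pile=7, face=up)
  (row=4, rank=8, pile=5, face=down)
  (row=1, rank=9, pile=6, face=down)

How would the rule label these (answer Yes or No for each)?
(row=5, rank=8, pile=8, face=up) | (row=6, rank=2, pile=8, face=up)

Rule: face is down AND pile ≤ 3. This holds for each 'Yes' example and fails for each 'No' one.
(row=5, rank=8, pile=8, face=up) — face is up, pile = 8, hence No. (row=6, rank=2, pile=8, face=up) — face is up, pile = 8, hence No.

No, No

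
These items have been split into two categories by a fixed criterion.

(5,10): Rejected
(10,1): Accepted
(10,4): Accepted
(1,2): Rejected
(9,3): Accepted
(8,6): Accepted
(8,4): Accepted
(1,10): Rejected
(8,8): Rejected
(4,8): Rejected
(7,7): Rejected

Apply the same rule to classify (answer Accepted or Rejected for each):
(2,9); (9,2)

Comparing the two groups points to one rule — first > second.
(2,9): 2 < 9 — doesn't match, so Rejected.
(9,2): 9 > 2 — has this property, so Accepted.

Rejected, Accepted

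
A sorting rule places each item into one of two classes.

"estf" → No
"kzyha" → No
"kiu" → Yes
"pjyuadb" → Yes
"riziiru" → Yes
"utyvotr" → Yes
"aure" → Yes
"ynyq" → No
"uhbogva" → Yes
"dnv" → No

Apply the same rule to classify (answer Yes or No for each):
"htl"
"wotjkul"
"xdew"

The pattern is that an item is 'Yes' exactly when: contains 'u'.
"htl": no 'u' — doesn't qualify, so No.
"wotjkul": has 'u' — meets the rule, so Yes.
"xdew": no 'u' — doesn't qualify, so No.

No, Yes, No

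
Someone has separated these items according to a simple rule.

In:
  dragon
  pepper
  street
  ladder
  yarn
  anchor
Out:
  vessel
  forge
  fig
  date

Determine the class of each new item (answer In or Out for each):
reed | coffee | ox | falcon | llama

The rule appears to be: even length AND contains 'r'.
reed: length 4, has 'r', fits → In.
coffee: length 6, no 'r', does not fit → Out.
ox: length 2, no 'r', does not fit → Out.
falcon: length 6, no 'r', does not fit → Out.
llama: length 5, no 'r', does not fit → Out.

In, Out, Out, Out, Out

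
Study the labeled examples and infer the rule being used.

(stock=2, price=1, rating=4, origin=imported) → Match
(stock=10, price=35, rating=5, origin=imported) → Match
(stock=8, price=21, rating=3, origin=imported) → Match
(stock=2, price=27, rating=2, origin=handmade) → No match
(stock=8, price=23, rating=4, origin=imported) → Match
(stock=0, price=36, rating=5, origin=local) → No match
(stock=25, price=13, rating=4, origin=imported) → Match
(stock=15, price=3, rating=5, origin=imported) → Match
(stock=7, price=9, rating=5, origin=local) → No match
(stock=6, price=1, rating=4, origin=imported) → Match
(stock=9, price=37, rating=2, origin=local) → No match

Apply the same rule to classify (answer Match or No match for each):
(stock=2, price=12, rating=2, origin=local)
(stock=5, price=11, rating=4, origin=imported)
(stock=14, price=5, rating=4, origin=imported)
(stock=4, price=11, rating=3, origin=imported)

No match, Match, Match, Match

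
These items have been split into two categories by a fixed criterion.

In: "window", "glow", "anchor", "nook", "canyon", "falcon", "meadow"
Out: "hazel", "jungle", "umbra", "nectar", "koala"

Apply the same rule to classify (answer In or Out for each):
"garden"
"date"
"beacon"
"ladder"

The pattern is that an item is 'In' exactly when: even length AND contains 'o'.
"garden": length 6, no 'o', doesn't match → Out. "date": length 4, no 'o', doesn't match → Out. "beacon": length 6, has 'o', passes → In. "ladder": length 6, no 'o', doesn't match → Out.

Out, Out, In, Out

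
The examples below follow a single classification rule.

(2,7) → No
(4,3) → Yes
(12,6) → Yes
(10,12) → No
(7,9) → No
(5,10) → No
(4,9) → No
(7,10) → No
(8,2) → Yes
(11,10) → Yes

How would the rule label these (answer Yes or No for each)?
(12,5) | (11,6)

Yes, Yes

The rule appears to be: first > second.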